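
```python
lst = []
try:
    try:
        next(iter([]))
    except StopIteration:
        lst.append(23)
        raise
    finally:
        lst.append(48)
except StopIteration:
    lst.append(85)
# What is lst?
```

Step-by-step execution trace:
1. Inner try: `next(iter([]))` raises StopIteration.
2. Inner `except StopIteration` matches → `lst.append(23)` → lst = [23].
3. bare `raise` re-raises StopIteration.
4. Inner `finally` runs during unwinding: `lst.append(48)` → lst = [23, 48].
5. Outer `except StopIteration` matches → `lst.append(85)` → lst = [23, 48, 85].
Result: [23, 48, 85]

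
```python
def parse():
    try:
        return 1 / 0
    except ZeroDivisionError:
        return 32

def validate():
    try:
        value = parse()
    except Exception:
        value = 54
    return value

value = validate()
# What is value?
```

Step-by-step execution trace:
1. `validate()` calls `parse()`.
2. In parse: `1 / 0` raises ZeroDivisionError; `except ZeroDivisionError` catches it → returns 32.
3. In validate: `value = parse()` → value = 32. No exception reaches validate.
4. `except Exception` is skipped; validate returns 32.
5. value = 32.
Result: 32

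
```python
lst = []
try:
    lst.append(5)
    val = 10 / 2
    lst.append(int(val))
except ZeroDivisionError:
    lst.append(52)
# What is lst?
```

Step-by-step execution trace:
1. try: `lst.append(5)` → lst = [5].
2. `val = 10 / 2` → val = 5.0. No exception raised.
3. `lst.append(int(val))` → lst = [5, 5].
4. `except ZeroDivisionError` is skipped (no exception was raised).
Result: [5, 5]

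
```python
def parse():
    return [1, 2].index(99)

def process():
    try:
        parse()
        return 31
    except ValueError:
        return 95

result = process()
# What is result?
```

Step-by-step execution trace:
1. `process()` calls `parse()`.
2. `parse()` evaluates `[1, 2].index(99)`, which raises ValueError; it propagates to the caller.
3. `return 31` is not reached.
4. `except ValueError` in process matches → returns 95.
5. result = 95.
Result: 95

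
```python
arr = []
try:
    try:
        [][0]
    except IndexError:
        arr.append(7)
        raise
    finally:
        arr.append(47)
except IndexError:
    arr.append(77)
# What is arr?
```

Step-by-step execution trace:
1. Inner try: `[][0]` raises IndexError.
2. Inner `except IndexError` matches → `arr.append(7)` → arr = [7].
3. bare `raise` re-raises IndexError.
4. Inner `finally` runs during unwinding: `arr.append(47)` → arr = [7, 47].
5. Outer `except IndexError` matches → `arr.append(77)` → arr = [7, 47, 77].
Result: [7, 47, 77]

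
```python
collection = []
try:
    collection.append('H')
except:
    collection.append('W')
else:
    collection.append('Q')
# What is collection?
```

Step-by-step execution trace:
1. try: `collection.append('H')` → collection = ['H']. No exception raised.
2. `except` is skipped.
3. `else` runs (try completed without exception): `collection.append('Q')` → collection = ['H', 'Q'].
Result: ['H', 'Q']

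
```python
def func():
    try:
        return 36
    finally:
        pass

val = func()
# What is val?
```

Step-by-step execution trace:
1. `func()` enters try: `return 36` sets pending return value 36.
2. Before returning, `finally: pass` runs (no effect).
3. func() returns 36 → val = 36.
Result: 36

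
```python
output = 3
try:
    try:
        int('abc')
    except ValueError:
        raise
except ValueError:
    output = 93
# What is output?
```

Step-by-step execution trace:
1. Inner try: `int('abc')` raises ValueError.
2. Inner `except ValueError` matches; bare `raise` re-raises the same ValueError.
3. Outer `except ValueError` matches → output = 93.
Result: 93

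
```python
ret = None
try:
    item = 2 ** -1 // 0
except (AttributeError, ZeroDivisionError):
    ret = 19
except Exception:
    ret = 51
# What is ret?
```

Step-by-step execution trace:
1. `item = 2 ** -1 // 0` raises ZeroDivisionError.
2. `except (AttributeError, ZeroDivisionError)` matches (ZeroDivisionError is in the tuple) → ret = 19.
3. `except Exception` is not reached.
Result: 19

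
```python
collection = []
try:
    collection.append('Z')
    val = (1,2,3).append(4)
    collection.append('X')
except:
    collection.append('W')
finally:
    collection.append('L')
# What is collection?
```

Step-by-step execution trace:
1. try: `collection.append('Z')` → collection = ['Z'].
2. `val = (1,2,3).append(4)` raises AttributeError; `collection.append('X')` is not reached.
3. bare `except` matches → `collection.append('W')` → collection = ['Z', 'W'].
4. finally always runs: `collection.append('L')` → collection = ['Z', 'W', 'L'].
Result: ['Z', 'W', 'L']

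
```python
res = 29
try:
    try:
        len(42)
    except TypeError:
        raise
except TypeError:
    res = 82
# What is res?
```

Step-by-step execution trace:
1. Inner try: `len(42)` raises TypeError.
2. Inner `except TypeError` matches; bare `raise` re-raises the same TypeError.
3. Outer `except TypeError` matches → res = 82.
Result: 82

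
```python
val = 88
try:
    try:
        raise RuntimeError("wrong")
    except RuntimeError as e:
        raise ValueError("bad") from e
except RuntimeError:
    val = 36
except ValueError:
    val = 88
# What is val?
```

Step-by-step execution trace:
1. Inner try raises RuntimeError; inner `except RuntimeError as e` catches it.
2. `raise ValueError(...) from e` raises ValueError (RuntimeError is attached as __cause__, but only ValueError is active).
3. Outer `except RuntimeError` does not match ValueError; skipped.
4. Outer `except ValueError` matches → val = 88.
Result: 88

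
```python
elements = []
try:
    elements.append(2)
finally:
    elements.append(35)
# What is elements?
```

Step-by-step execution trace:
1. try: `elements.append(2)` → elements = [2].
2. The try body completes without raising.
3. finally always runs: `elements.append(35)` → elements = [2, 35].
Result: [2, 35]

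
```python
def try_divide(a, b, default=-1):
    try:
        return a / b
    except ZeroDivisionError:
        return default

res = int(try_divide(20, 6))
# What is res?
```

Step-by-step execution trace:
1. `try_divide(20, 6)` enters try: `return 20 / 6` → returns 3.3333333333333335. No exception raised.
2. `except ZeroDivisionError` is skipped.
3. `int(3.3333333333333335)` → 3 → res = 3.
Result: 3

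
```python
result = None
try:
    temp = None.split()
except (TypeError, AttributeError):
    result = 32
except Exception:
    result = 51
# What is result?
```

Step-by-step execution trace:
1. `temp = None.split()` raises AttributeError.
2. `except (TypeError, AttributeError)` matches (AttributeError is in the tuple) → result = 32.
3. `except Exception` is not reached.
Result: 32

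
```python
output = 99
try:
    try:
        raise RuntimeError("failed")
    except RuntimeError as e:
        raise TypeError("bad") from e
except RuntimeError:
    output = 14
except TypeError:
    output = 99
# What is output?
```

Step-by-step execution trace:
1. Inner try raises RuntimeError; inner `except RuntimeError as e` catches it.
2. `raise TypeError(...) from e` raises TypeError (RuntimeError is attached as __cause__, but only TypeError is active).
3. Outer `except RuntimeError` does not match TypeError; skipped.
4. Outer `except TypeError` matches → output = 99.
Result: 99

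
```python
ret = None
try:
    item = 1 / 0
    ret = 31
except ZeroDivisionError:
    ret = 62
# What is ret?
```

Step-by-step execution trace:
1. `item = 1 / 0` raises ZeroDivisionError.
2. `ret = 31` is not reached.
3. `except ZeroDivisionError` matches → ret = 62.
Result: 62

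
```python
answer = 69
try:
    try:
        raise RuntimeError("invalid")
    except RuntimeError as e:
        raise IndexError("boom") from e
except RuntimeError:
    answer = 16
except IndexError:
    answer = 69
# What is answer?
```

Step-by-step execution trace:
1. Inner try raises RuntimeError; inner `except RuntimeError as e` catches it.
2. `raise IndexError(...) from e` raises IndexError (RuntimeError is attached as __cause__, but only IndexError is active).
3. Outer `except RuntimeError` does not match IndexError; skipped.
4. Outer `except IndexError` matches → answer = 69.
Result: 69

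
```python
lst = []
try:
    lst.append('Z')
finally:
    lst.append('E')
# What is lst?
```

Step-by-step execution trace:
1. try: `lst.append('Z')` → lst = ['Z'].
2. The try body completes without raising.
3. finally always runs: `lst.append('E')` → lst = ['Z', 'E'].
Result: ['Z', 'E']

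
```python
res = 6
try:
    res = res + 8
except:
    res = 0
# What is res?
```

Step-by-step execution trace:
1. res starts at 6.
2. try: `res = res + 8` → res = 14. No exception raised.
3. `except` is skipped.
Result: 14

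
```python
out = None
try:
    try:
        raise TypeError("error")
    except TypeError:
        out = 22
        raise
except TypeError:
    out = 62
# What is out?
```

Step-by-step execution trace:
1. Inner try: `raise TypeError("error")` raises TypeError.
2. Inner `except TypeError` matches → out = 22.
3. bare `raise` re-raises the same TypeError.
4. Outer `except TypeError` matches → out = 62.
Result: 62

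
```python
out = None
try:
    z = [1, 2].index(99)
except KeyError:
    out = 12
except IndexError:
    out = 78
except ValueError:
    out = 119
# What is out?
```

Step-by-step execution trace:
1. `z = [1, 2].index(99)` raises ValueError.
2. `except KeyError` does not match ValueError; skipped.
3. `except IndexError` does not match ValueError; skipped.
4. `except ValueError` matches → out = 119.
Result: 119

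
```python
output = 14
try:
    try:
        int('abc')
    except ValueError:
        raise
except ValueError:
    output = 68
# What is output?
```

Step-by-step execution trace:
1. Inner try: `int('abc')` raises ValueError.
2. Inner `except ValueError` matches; bare `raise` re-raises the same ValueError.
3. Outer `except ValueError` matches → output = 68.
Result: 68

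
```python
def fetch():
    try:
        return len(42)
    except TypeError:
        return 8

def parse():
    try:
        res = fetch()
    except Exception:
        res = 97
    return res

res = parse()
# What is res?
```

Step-by-step execution trace:
1. `parse()` calls `fetch()`.
2. In fetch: `len(42)` raises TypeError; `except TypeError` catches it → returns 8.
3. In parse: `res = fetch()` → res = 8. No exception reaches parse.
4. `except Exception` is skipped; parse returns 8.
5. res = 8.
Result: 8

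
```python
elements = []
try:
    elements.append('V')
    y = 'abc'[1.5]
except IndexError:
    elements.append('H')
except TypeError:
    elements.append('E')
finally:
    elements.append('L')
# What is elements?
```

Step-by-step execution trace:
1. try: `elements.append('V')` → elements = ['V'].
2. `y = 'abc'[1.5]` raises TypeError.
3. `except IndexError` does not match TypeError; skipped.
4. `except TypeError` matches → `elements.append('E')` → elements = ['V', 'E'].
5. finally always runs: `elements.append('L')` → elements = ['V', 'E', 'L'].
Result: ['V', 'E', 'L']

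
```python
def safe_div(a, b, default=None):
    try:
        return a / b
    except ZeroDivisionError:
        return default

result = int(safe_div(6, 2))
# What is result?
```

Step-by-step execution trace:
1. `safe_div(6, 2)` enters try: `return 6 / 2` → returns 3.0. No exception raised.
2. `except ZeroDivisionError` is skipped.
3. `int(3.0)` → 3 → result = 3.
Result: 3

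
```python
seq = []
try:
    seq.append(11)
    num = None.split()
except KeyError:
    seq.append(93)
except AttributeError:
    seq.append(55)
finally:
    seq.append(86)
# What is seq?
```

Step-by-step execution trace:
1. try: `seq.append(11)` → seq = [11].
2. `num = None.split()` raises AttributeError.
3. `except KeyError` does not match AttributeError; skipped.
4. `except AttributeError` matches → `seq.append(55)` → seq = [11, 55].
5. finally always runs: `seq.append(86)` → seq = [11, 55, 86].
Result: [11, 55, 86]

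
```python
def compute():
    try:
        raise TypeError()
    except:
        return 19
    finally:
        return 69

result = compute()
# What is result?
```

Step-by-step execution trace:
1. `compute()` enters try: `raise TypeError()` raises TypeError.
2. bare `except` matches → `return 19` sets pending return value 19.
3. Before returning, `finally: return 69` runs and overrides the pending return.
4. compute() returns 69 → result = 69.
Result: 69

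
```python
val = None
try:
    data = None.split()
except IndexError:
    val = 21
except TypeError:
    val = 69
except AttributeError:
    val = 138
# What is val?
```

Step-by-step execution trace:
1. `data = None.split()` raises AttributeError.
2. `except IndexError` does not match AttributeError; skipped.
3. `except TypeError` does not match AttributeError; skipped.
4. `except AttributeError` matches → val = 138.
Result: 138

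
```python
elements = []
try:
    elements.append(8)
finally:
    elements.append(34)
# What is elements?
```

Step-by-step execution trace:
1. try: `elements.append(8)` → elements = [8].
2. The try body completes without raising.
3. finally always runs: `elements.append(34)` → elements = [8, 34].
Result: [8, 34]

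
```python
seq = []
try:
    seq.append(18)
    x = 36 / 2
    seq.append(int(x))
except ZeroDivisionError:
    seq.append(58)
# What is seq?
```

Step-by-step execution trace:
1. try: `seq.append(18)` → seq = [18].
2. `x = 36 / 2` → x = 18.0. No exception raised.
3. `seq.append(int(x))` → seq = [18, 18].
4. `except ZeroDivisionError` is skipped (no exception was raised).
Result: [18, 18]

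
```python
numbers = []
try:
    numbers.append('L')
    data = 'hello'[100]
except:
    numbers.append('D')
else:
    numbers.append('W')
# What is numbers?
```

Step-by-step execution trace:
1. try: `numbers.append('L')` → numbers = ['L'].
2. `data = 'hello'[100]` raises IndexError.
3. bare `except` matches → `numbers.append('D')` → numbers = ['L', 'D'].
4. `else` is skipped (an exception was raised).
Result: ['L', 'D']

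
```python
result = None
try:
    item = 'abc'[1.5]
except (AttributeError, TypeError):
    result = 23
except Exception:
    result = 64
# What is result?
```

Step-by-step execution trace:
1. `item = 'abc'[1.5]` raises TypeError.
2. `except (AttributeError, TypeError)` matches (TypeError is in the tuple) → result = 23.
3. `except Exception` is not reached.
Result: 23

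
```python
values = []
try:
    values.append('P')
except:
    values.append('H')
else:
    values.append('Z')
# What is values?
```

Step-by-step execution trace:
1. try: `values.append('P')` → values = ['P']. No exception raised.
2. `except` is skipped.
3. `else` runs (try completed without exception): `values.append('Z')` → values = ['P', 'Z'].
Result: ['P', 'Z']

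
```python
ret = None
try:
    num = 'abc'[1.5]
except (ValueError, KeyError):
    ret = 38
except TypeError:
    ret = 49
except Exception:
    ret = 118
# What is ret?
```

Step-by-step execution trace:
1. `num = 'abc'[1.5]` raises TypeError.
2. `except (ValueError, KeyError)` does not match TypeError; skipped.
3. `except TypeError` matches (exact type match) → ret = 49.
4. `except Exception` is not reached.
Result: 49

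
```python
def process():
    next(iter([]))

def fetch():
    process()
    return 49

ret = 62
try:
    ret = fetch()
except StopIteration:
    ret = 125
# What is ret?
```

Step-by-step execution trace:
1. ret starts at 62.
2. try: `fetch()` calls `process()`.
3. `process()` evaluates `next(iter([]))`, which raises StopIteration; it propagates through fetch (uncaught).
4. `return 49` in fetch is not reached; the assignment to ret does not complete.
5. `except StopIteration` matches → ret = 125.
Result: 125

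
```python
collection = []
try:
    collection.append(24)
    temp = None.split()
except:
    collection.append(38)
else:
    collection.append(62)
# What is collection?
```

Step-by-step execution trace:
1. try: `collection.append(24)` → collection = [24].
2. `temp = None.split()` raises AttributeError.
3. bare `except` matches → `collection.append(38)` → collection = [24, 38].
4. `else` is skipped (an exception was raised).
Result: [24, 38]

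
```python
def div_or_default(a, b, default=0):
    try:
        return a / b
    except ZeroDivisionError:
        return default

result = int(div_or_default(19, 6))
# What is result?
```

Step-by-step execution trace:
1. `div_or_default(19, 6)` enters try: `return 19 / 6` → returns 3.1666666666666665. No exception raised.
2. `except ZeroDivisionError` is skipped.
3. `int(3.1666666666666665)` → 3 → result = 3.
Result: 3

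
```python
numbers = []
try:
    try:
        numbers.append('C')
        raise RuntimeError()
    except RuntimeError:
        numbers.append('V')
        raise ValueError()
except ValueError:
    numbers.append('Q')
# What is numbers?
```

Step-by-step execution trace:
1. Inner try: `numbers.append('C')` → numbers = ['C'].
2. `raise RuntimeError()` raises RuntimeError.
3. Inner `except RuntimeError` matches → `numbers.append('V')` → numbers = ['C', 'V'].
4. `raise ValueError()` raises ValueError; propagates to outer try.
5. Outer `except ValueError` matches → `numbers.append('Q')` → numbers = ['C', 'V', 'Q'].
Result: ['C', 'V', 'Q']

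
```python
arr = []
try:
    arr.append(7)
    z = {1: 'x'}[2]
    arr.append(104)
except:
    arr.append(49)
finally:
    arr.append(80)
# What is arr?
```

Step-by-step execution trace:
1. try: `arr.append(7)` → arr = [7].
2. `z = {1: 'x'}[2]` raises KeyError; `arr.append(104)` is not reached.
3. bare `except` matches → `arr.append(49)` → arr = [7, 49].
4. finally always runs: `arr.append(80)` → arr = [7, 49, 80].
Result: [7, 49, 80]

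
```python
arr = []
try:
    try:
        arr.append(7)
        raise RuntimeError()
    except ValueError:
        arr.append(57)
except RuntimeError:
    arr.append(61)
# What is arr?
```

Step-by-step execution trace:
1. Inner try: `arr.append(7)` → arr = [7].
2. `raise RuntimeError()` raises RuntimeError.
3. Inner `except ValueError` does not match RuntimeError; exception propagates to outer try.
4. Outer `except RuntimeError` matches → `arr.append(61)` → arr = [7, 61].
Result: [7, 61]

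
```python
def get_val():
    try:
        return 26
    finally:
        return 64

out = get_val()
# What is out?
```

Step-by-step execution trace:
1. `get_val()` enters try: `return 26` sets pending return value 26.
2. Before returning, `finally: return 64` runs and overrides the pending return.
3. get_val() returns 64 → out = 64.
Result: 64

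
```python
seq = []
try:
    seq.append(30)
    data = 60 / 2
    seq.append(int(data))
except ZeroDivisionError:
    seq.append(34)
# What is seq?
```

Step-by-step execution trace:
1. try: `seq.append(30)` → seq = [30].
2. `data = 60 / 2` → data = 30.0. No exception raised.
3. `seq.append(int(data))` → seq = [30, 30].
4. `except ZeroDivisionError` is skipped (no exception was raised).
Result: [30, 30]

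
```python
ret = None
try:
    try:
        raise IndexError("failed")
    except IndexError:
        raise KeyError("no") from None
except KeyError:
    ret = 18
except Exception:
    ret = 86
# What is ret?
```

Step-by-step execution trace:
1. Inner try raises IndexError; inner `except IndexError` catches it.
2. `raise KeyError(...) from None` raises KeyError (from None suppresses __context__, but the active exception is still KeyError).
3. Outer `except KeyError` matches → ret = 18.
4. `except Exception` is not reached.
Result: 18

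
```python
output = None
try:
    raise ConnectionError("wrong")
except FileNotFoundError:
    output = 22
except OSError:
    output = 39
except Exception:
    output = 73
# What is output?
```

Step-by-step execution trace:
1. `raise ConnectionError(...)` raises ConnectionError.
2. `except FileNotFoundError` does not match (ConnectionError is not a subclass of FileNotFoundError); skipped.
3. `except OSError` matches (ConnectionError is a subclass of OSError) → output = 39.
4. `except Exception` is not reached.
Result: 39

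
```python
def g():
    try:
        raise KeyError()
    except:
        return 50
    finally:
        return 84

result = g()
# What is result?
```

Step-by-step execution trace:
1. `g()` enters try: `raise KeyError()` raises KeyError.
2. bare `except` matches → `return 50` sets pending return value 50.
3. Before returning, `finally: return 84` runs and overrides the pending return.
4. g() returns 84 → result = 84.
Result: 84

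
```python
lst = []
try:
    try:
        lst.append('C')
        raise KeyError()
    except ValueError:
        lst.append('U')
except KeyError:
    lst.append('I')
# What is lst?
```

Step-by-step execution trace:
1. Inner try: `lst.append('C')` → lst = ['C'].
2. `raise KeyError()` raises KeyError.
3. Inner `except ValueError` does not match KeyError; exception propagates to outer try.
4. Outer `except KeyError` matches → `lst.append('I')` → lst = ['C', 'I'].
Result: ['C', 'I']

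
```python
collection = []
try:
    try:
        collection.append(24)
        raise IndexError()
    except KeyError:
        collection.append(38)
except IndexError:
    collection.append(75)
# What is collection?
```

Step-by-step execution trace:
1. Inner try: `collection.append(24)` → collection = [24].
2. `raise IndexError()` raises IndexError.
3. Inner `except KeyError` does not match IndexError; exception propagates to outer try.
4. Outer `except IndexError` matches → `collection.append(75)` → collection = [24, 75].
Result: [24, 75]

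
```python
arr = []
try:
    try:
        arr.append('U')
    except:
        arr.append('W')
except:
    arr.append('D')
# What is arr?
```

Step-by-step execution trace:
1. Inner try: `arr.append('U')` → arr = ['U']. No exception raised.
2. Inner `except` is skipped.
3. Inner try completes normally; outer `except` is skipped.
Result: ['U']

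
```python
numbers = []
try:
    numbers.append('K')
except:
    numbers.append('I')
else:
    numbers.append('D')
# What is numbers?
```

Step-by-step execution trace:
1. try: `numbers.append('K')` → numbers = ['K']. No exception raised.
2. `except` is skipped.
3. `else` runs (try completed without exception): `numbers.append('D')` → numbers = ['K', 'D'].
Result: ['K', 'D']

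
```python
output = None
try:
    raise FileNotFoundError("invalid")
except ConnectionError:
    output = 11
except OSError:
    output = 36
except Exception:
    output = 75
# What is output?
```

Step-by-step execution trace:
1. `raise FileNotFoundError(...)` raises FileNotFoundError.
2. `except ConnectionError` does not match (FileNotFoundError is not a subclass of ConnectionError); skipped.
3. `except OSError` matches (FileNotFoundError is a subclass of OSError) → output = 36.
4. `except Exception` is not reached.
Result: 36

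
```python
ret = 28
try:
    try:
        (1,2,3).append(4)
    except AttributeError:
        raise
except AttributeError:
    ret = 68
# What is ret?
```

Step-by-step execution trace:
1. Inner try: `(1,2,3).append(4)` raises AttributeError.
2. Inner `except AttributeError` matches; bare `raise` re-raises the same AttributeError.
3. Outer `except AttributeError` matches → ret = 68.
Result: 68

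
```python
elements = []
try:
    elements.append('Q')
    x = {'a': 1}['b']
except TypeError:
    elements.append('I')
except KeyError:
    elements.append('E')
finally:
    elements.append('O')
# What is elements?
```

Step-by-step execution trace:
1. try: `elements.append('Q')` → elements = ['Q'].
2. `x = {'a': 1}['b']` raises KeyError.
3. `except TypeError` does not match KeyError; skipped.
4. `except KeyError` matches → `elements.append('E')` → elements = ['Q', 'E'].
5. finally always runs: `elements.append('O')` → elements = ['Q', 'E', 'O'].
Result: ['Q', 'E', 'O']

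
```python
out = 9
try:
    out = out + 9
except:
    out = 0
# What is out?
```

Step-by-step execution trace:
1. out starts at 9.
2. try: `out = out + 9` → out = 18. No exception raised.
3. `except` is skipped.
Result: 18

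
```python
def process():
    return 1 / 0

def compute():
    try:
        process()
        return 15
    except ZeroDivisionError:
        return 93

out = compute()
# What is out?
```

Step-by-step execution trace:
1. `compute()` calls `process()`.
2. `process()` evaluates `1 / 0`, which raises ZeroDivisionError; it propagates to the caller.
3. `return 15` is not reached.
4. `except ZeroDivisionError` in compute matches → returns 93.
5. out = 93.
Result: 93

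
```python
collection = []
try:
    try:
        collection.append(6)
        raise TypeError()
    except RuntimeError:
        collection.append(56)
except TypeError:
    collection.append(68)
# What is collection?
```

Step-by-step execution trace:
1. Inner try: `collection.append(6)` → collection = [6].
2. `raise TypeError()` raises TypeError.
3. Inner `except RuntimeError` does not match TypeError; exception propagates to outer try.
4. Outer `except TypeError` matches → `collection.append(68)` → collection = [6, 68].
Result: [6, 68]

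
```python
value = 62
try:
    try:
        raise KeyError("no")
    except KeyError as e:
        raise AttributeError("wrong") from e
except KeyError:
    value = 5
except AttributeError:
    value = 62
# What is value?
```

Step-by-step execution trace:
1. Inner try raises KeyError; inner `except KeyError as e` catches it.
2. `raise AttributeError(...) from e` raises AttributeError (KeyError is attached as __cause__, but only AttributeError is active).
3. Outer `except KeyError` does not match AttributeError; skipped.
4. Outer `except AttributeError` matches → value = 62.
Result: 62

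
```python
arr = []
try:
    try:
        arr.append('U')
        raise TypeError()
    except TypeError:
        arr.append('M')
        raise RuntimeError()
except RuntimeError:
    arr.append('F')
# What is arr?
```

Step-by-step execution trace:
1. Inner try: `arr.append('U')` → arr = ['U'].
2. `raise TypeError()` raises TypeError.
3. Inner `except TypeError` matches → `arr.append('M')` → arr = ['U', 'M'].
4. `raise RuntimeError()` raises RuntimeError; propagates to outer try.
5. Outer `except RuntimeError` matches → `arr.append('F')` → arr = ['U', 'M', 'F'].
Result: ['U', 'M', 'F']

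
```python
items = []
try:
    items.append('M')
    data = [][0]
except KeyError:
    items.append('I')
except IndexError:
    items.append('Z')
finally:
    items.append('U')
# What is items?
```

Step-by-step execution trace:
1. try: `items.append('M')` → items = ['M'].
2. `data = [][0]` raises IndexError.
3. `except KeyError` does not match IndexError; skipped.
4. `except IndexError` matches → `items.append('Z')` → items = ['M', 'Z'].
5. finally always runs: `items.append('U')` → items = ['M', 'Z', 'U'].
Result: ['M', 'Z', 'U']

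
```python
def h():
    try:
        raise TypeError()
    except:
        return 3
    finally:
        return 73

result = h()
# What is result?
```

Step-by-step execution trace:
1. `h()` enters try: `raise TypeError()` raises TypeError.
2. bare `except` matches → `return 3` sets pending return value 3.
3. Before returning, `finally: return 73` runs and overrides the pending return.
4. h() returns 73 → result = 73.
Result: 73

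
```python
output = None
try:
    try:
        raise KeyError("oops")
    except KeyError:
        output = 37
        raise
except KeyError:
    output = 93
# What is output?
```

Step-by-step execution trace:
1. Inner try: `raise KeyError("oops")` raises KeyError.
2. Inner `except KeyError` matches → output = 37.
3. bare `raise` re-raises the same KeyError.
4. Outer `except KeyError` matches → output = 93.
Result: 93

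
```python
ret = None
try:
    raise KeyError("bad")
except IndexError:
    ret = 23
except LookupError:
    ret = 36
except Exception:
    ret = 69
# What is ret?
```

Step-by-step execution trace:
1. `raise KeyError(...)` raises KeyError.
2. `except IndexError` does not match (KeyError is not a subclass of IndexError); skipped.
3. `except LookupError` matches (KeyError is a subclass of LookupError) → ret = 36.
4. `except Exception` is not reached.
Result: 36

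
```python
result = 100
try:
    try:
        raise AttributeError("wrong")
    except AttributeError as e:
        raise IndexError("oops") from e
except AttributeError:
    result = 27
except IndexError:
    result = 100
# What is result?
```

Step-by-step execution trace:
1. Inner try raises AttributeError; inner `except AttributeError as e` catches it.
2. `raise IndexError(...) from e` raises IndexError (AttributeError is attached as __cause__, but only IndexError is active).
3. Outer `except AttributeError` does not match IndexError; skipped.
4. Outer `except IndexError` matches → result = 100.
Result: 100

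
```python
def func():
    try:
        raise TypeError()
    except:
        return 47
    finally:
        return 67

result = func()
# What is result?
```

Step-by-step execution trace:
1. `func()` enters try: `raise TypeError()` raises TypeError.
2. bare `except` matches → `return 47` sets pending return value 47.
3. Before returning, `finally: return 67` runs and overrides the pending return.
4. func() returns 67 → result = 67.
Result: 67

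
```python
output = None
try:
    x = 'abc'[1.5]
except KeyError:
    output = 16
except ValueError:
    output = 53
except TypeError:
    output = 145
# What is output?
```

Step-by-step execution trace:
1. `x = 'abc'[1.5]` raises TypeError.
2. `except KeyError` does not match TypeError; skipped.
3. `except ValueError` does not match TypeError; skipped.
4. `except TypeError` matches → output = 145.
Result: 145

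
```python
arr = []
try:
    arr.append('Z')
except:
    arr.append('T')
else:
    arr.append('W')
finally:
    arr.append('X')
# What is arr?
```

Step-by-step execution trace:
1. try: `arr.append('Z')` → arr = ['Z']. No exception raised.
2. `except` is skipped.
3. `else` runs: `arr.append('W')` → arr = ['Z', 'W'].
4. `finally` always runs: `arr.append('X')` → arr = ['Z', 'W', 'X'].
Result: ['Z', 'W', 'X']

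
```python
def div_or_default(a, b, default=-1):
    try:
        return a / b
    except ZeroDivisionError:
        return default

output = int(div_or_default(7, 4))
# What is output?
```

Step-by-step execution trace:
1. `div_or_default(7, 4)` enters try: `return 7 / 4` → returns 1.75. No exception raised.
2. `except ZeroDivisionError` is skipped.
3. `int(1.75)` → 1 → output = 1.
Result: 1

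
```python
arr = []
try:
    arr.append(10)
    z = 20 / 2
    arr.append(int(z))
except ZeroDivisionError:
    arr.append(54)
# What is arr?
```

Step-by-step execution trace:
1. try: `arr.append(10)` → arr = [10].
2. `z = 20 / 2` → z = 10.0. No exception raised.
3. `arr.append(int(z))` → arr = [10, 10].
4. `except ZeroDivisionError` is skipped (no exception was raised).
Result: [10, 10]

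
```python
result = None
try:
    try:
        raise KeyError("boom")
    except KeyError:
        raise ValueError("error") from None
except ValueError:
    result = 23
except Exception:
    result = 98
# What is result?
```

Step-by-step execution trace:
1. Inner try raises KeyError; inner `except KeyError` catches it.
2. `raise ValueError(...) from None` raises ValueError (from None suppresses __context__, but the active exception is still ValueError).
3. Outer `except ValueError` matches → result = 23.
4. `except Exception` is not reached.
Result: 23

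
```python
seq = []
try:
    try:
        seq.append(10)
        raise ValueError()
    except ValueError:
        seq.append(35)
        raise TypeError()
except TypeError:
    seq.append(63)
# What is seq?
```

Step-by-step execution trace:
1. Inner try: `seq.append(10)` → seq = [10].
2. `raise ValueError()` raises ValueError.
3. Inner `except ValueError` matches → `seq.append(35)` → seq = [10, 35].
4. `raise TypeError()` raises TypeError; propagates to outer try.
5. Outer `except TypeError` matches → `seq.append(63)` → seq = [10, 35, 63].
Result: [10, 35, 63]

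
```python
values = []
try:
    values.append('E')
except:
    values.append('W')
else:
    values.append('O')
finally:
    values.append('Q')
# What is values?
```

Step-by-step execution trace:
1. try: `values.append('E')` → values = ['E']. No exception raised.
2. `except` is skipped.
3. `else` runs: `values.append('O')` → values = ['E', 'O'].
4. `finally` always runs: `values.append('Q')` → values = ['E', 'O', 'Q'].
Result: ['E', 'O', 'Q']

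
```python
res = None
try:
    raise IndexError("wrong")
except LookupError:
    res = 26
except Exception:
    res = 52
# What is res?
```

Step-by-step execution trace:
1. `raise IndexError(...)` raises IndexError.
2. `except LookupError` matches (IndexError is a subclass of LookupError) → res = 26.
3. `except Exception` is not reached.
Result: 26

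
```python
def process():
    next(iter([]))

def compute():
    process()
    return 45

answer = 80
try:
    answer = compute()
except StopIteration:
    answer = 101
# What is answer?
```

Step-by-step execution trace:
1. answer starts at 80.
2. try: `compute()` calls `process()`.
3. `process()` evaluates `next(iter([]))`, which raises StopIteration; it propagates through compute (uncaught).
4. `return 45` in compute is not reached; the assignment to answer does not complete.
5. `except StopIteration` matches → answer = 101.
Result: 101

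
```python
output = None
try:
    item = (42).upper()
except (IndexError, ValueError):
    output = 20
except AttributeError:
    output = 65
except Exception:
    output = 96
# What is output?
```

Step-by-step execution trace:
1. `item = (42).upper()` raises AttributeError.
2. `except (IndexError, ValueError)` does not match AttributeError; skipped.
3. `except AttributeError` matches (exact type match) → output = 65.
4. `except Exception` is not reached.
Result: 65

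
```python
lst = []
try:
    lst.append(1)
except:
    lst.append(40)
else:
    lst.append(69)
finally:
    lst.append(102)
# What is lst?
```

Step-by-step execution trace:
1. try: `lst.append(1)` → lst = [1]. No exception raised.
2. `except` is skipped.
3. `else` runs: `lst.append(69)` → lst = [1, 69].
4. `finally` always runs: `lst.append(102)` → lst = [1, 69, 102].
Result: [1, 69, 102]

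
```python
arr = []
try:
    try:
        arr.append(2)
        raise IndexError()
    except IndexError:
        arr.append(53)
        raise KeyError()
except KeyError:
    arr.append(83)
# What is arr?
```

Step-by-step execution trace:
1. Inner try: `arr.append(2)` → arr = [2].
2. `raise IndexError()` raises IndexError.
3. Inner `except IndexError` matches → `arr.append(53)` → arr = [2, 53].
4. `raise KeyError()` raises KeyError; propagates to outer try.
5. Outer `except KeyError` matches → `arr.append(83)` → arr = [2, 53, 83].
Result: [2, 53, 83]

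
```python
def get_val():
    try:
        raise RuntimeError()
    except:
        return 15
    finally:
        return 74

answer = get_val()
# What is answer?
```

Step-by-step execution trace:
1. `get_val()` enters try: `raise RuntimeError()` raises RuntimeError.
2. bare `except` matches → `return 15` sets pending return value 15.
3. Before returning, `finally: return 74` runs and overrides the pending return.
4. get_val() returns 74 → answer = 74.
Result: 74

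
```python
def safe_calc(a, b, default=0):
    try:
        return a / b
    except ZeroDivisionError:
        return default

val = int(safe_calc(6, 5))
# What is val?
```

Step-by-step execution trace:
1. `safe_calc(6, 5)` enters try: `return 6 / 5` → returns 1.2. No exception raised.
2. `except ZeroDivisionError` is skipped.
3. `int(1.2)` → 1 → val = 1.
Result: 1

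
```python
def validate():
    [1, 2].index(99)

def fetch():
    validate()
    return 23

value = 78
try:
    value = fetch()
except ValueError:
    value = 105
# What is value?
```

Step-by-step execution trace:
1. value starts at 78.
2. try: `fetch()` calls `validate()`.
3. `validate()` evaluates `[1, 2].index(99)`, which raises ValueError; it propagates through fetch (uncaught).
4. `return 23` in fetch is not reached; the assignment to value does not complete.
5. `except ValueError` matches → value = 105.
Result: 105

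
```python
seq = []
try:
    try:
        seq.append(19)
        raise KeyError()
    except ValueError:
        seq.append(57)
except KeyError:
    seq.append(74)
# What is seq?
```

Step-by-step execution trace:
1. Inner try: `seq.append(19)` → seq = [19].
2. `raise KeyError()` raises KeyError.
3. Inner `except ValueError` does not match KeyError; exception propagates to outer try.
4. Outer `except KeyError` matches → `seq.append(74)` → seq = [19, 74].
Result: [19, 74]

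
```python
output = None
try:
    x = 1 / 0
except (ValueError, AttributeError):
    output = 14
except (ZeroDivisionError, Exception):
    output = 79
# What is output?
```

Step-by-step execution trace:
1. `x = 1 / 0` raises ZeroDivisionError.
2. `except (ValueError, AttributeError)` does not match ZeroDivisionError; skipped.
3. `except (ZeroDivisionError, Exception)` matches (ZeroDivisionError is in the tuple) → output = 79.
Result: 79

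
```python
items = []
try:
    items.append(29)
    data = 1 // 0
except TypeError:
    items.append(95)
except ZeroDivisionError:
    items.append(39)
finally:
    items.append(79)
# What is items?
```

Step-by-step execution trace:
1. try: `items.append(29)` → items = [29].
2. `data = 1 // 0` raises ZeroDivisionError.
3. `except TypeError` does not match ZeroDivisionError; skipped.
4. `except ZeroDivisionError` matches → `items.append(39)` → items = [29, 39].
5. finally always runs: `items.append(79)` → items = [29, 39, 79].
Result: [29, 39, 79]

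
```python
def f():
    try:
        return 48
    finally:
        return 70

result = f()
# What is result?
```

Step-by-step execution trace:
1. `f()` enters try: `return 48` sets pending return value 48.
2. Before returning, `finally: return 70` runs and overrides the pending return.
3. f() returns 70 → result = 70.
Result: 70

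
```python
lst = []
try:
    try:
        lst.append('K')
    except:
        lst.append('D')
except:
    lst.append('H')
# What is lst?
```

Step-by-step execution trace:
1. Inner try: `lst.append('K')` → lst = ['K']. No exception raised.
2. Inner `except` is skipped.
3. Inner try completes normally; outer `except` is skipped.
Result: ['K']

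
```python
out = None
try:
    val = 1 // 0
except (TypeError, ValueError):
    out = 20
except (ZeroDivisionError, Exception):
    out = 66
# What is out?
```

Step-by-step execution trace:
1. `val = 1 // 0` raises ZeroDivisionError.
2. `except (TypeError, ValueError)` does not match ZeroDivisionError; skipped.
3. `except (ZeroDivisionError, Exception)` matches (ZeroDivisionError is in the tuple) → out = 66.
Result: 66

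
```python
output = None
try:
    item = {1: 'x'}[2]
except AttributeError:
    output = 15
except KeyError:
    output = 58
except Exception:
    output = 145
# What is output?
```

Step-by-step execution trace:
1. `item = {1: 'x'}[2]` raises KeyError.
2. `except AttributeError` does not match KeyError; skipped.
3. `except KeyError` matches → output = 58.
4. Remaining except clauses are skipped.
Result: 58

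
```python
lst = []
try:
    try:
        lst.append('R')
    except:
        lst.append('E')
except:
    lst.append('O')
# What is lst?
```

Step-by-step execution trace:
1. Inner try: `lst.append('R')` → lst = ['R']. No exception raised.
2. Inner `except` is skipped.
3. Inner try completes normally; outer `except` is skipped.
Result: ['R']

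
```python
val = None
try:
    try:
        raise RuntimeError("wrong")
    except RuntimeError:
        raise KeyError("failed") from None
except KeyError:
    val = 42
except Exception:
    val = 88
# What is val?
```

Step-by-step execution trace:
1. Inner try raises RuntimeError; inner `except RuntimeError` catches it.
2. `raise KeyError(...) from None` raises KeyError (from None suppresses __context__, but the active exception is still KeyError).
3. Outer `except KeyError` matches → val = 42.
4. `except Exception` is not reached.
Result: 42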